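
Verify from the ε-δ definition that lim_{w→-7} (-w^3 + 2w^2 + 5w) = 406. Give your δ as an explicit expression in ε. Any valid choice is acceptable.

Suppose ε > 0. We want δ > 0 such that 0 < |w + 7| < δ implies |(-w^3 + 2w^2 + 5w) − 406| < ε.
(-w^3 + 2w^2 + 5w) − 406 = -w^3 + 2w^2 + 5w - 406 = (w + 7)(-w^2 + 9w - 58).
So |(-w^3 + 2w^2 + 5w) − 406| = |w + 7|·|-w^2 + 9w - 58|.
Assume first that |w + 7| < 1, so |w| < 8. Then |-w^2 + 9w - 58| ≤ 8^2 + 9·8 + 58 = 194.
Hence |(-w^3 + 2w^2 + 5w) − 406| ≤ 194|w + 7| < ε provided |w + 7| < ε/194.
Choosing δ = min(1, ε/194) ensures both conditions, hence |(-w^3 + 2w^2 + 5w) − 406| < ε.

δ = min(1, ε/194)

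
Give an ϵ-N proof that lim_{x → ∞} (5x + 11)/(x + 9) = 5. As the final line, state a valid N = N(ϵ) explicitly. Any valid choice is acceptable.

Fix ϵ > 0. We seek N > 0 such that x > N implies |(5x + 11)/(x + 9) − 5| < ϵ.
(5x + 11)/(x + 9) − 5 = ((5x + 11) − 5(x + 9)) / ((x + 9)) = -34/((x + 9)).
For x > 0 we have x + 9 > x, so |(5x + 11)/(x + 9) − 5| = 34/((x + 9)) < 34/(x) = 34/x.
Thus |(5x + 11)/(x + 9) − 5| < ϵ whenever x > 34/ϵ.
Take N = 34/ϵ. If x > N then |(5x + 11)/(x + 9) − 5| < 34/x < ϵ.

N = 34/ϵ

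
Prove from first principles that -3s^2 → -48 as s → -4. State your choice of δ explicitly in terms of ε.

δ = min(2, ε/30)

Suppose ε > 0. We want δ > 0 such that 0 < |s + 4| < δ implies |(-3s^2) + 48| < ε.
(-3s^2) + 48 = -3s^2 + 48 = (s + 4)(-3s + 12).
So |(-3s^2) + 48| = |s + 4|·|-3s + 12|.
Assume first that |s + 4| < 2, so |s| < 6. Then |-3s + 12| ≤ 3·6 + 12 = 30.
Hence |(-3s^2) + 48| ≤ 30|s + 4| < ε provided |s + 4| < ε/30.
Choosing δ = min(2, ε/30) ensures both conditions, hence |(-3s^2) + 48| < ε.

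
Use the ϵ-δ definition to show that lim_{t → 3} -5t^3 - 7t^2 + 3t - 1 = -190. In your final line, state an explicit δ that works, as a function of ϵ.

δ = min(2, ϵ/298)

Suppose ϵ > 0. We want δ > 0 such that 0 < |t − 3| < δ implies |(-5t^3 - 7t^2 + 3t - 1) + 190| < ϵ.
(-5t^3 - 7t^2 + 3t - 1) + 190 = -5t^3 - 7t^2 + 3t + 189 = (t − 3)(-5t^2 - 22t - 63).
So |(-5t^3 - 7t^2 + 3t - 1) + 190| = |t − 3|·|-5t^2 - 22t - 63|.
Assume first that |t − 3| < 2, so |t| < 5. Then |-5t^2 - 22t - 63| ≤ 5·5^2 + 22·5 + 63 = 298.
Hence |(-5t^3 - 7t^2 + 3t - 1) + 190| ≤ 298|t − 3| < ϵ provided |t − 3| < ϵ/298.
Choosing δ = min(2, ϵ/298) ensures both conditions, hence |(-5t^3 - 7t^2 + 3t - 1) + 190| < ϵ.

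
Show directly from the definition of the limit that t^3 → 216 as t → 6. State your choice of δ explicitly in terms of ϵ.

Let ϵ > 0 be given. We seek δ > 0 with 0 < |t − 6| < δ ⇒ |t^3 − 216| < ϵ.
Factor: t^3 − 216 = (t − 6)(t^2 + 6t + 36), so |t^3 − 216| = |t − 6|·|t^2 + 6t + 36|.
Impose δ ≤ 1 so that |t| < 7; then |t^2 + 6t + 36| ≤ 127.
Hence |t^3 − 216| ≤ 127|t − 6|, which is < ϵ once |t − 6| < ϵ/127.
Take δ = min(1, ϵ/127). If 0 < |t − 6| < δ then both bounds hold and |t^3 − 216| ≤ 127|t − 6| < 127·(ϵ/127) = ϵ.

δ = min(1, ϵ/127)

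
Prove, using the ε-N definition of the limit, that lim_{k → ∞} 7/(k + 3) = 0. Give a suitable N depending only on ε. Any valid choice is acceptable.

Let ε > 0 be given. For k ≥ 1, |7/(k + 3) − 0| = 7/(k + 3) ≤ 7/k.
We need 7/k < ε, i.e. k > 7/ε.
Take N = 7/ε. If k > N then |7/(k + 3)| ≤ 7/k < ε.

N = 7/ε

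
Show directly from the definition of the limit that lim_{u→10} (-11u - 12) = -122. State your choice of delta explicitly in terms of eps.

delta = eps/11

Let eps > 0 be given. We need delta > 0 so that 0 < |u − 10| < delta implies |(-11u - 12) + 122| < eps.
|(-11u - 12) + 122| = |-11u + 110| = 11|u − 10|.
So 11|u − 10| < eps exactly when |u − 10| < eps/11.
Take delta = eps/11. If 0 < |u − 10| < delta then |(-11u - 12) + 122| = 11|u − 10| < 11·(eps/11) = eps.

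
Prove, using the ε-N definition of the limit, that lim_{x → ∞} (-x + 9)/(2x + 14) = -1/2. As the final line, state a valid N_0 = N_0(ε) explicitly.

Let ε > 0. We seek N_0 > 0 such that x > N_0 implies |(-x + 9)/(2x + 14) + 1/2| < ε.
(-x + 9)/(2x + 14) + 1/2 = (2(-x + 9) − (-1)(2x + 14)) / (2(2x + 14)) = 32/(2(2x + 14)).
For x > 0 we have 2x + 14 > 2x, so |(-x + 9)/(2x + 14) + 1/2| = 32/(2(2x + 14)) < 32/(2·2x) = 8/x.
Thus |(-x + 9)/(2x + 14) + 1/2| < ε whenever x > 8/ε.
Take N_0 = 8/ε. If x > N_0 then |(-x + 9)/(2x + 14) + 1/2| < 8/x < ε.

N_0 = 8/ε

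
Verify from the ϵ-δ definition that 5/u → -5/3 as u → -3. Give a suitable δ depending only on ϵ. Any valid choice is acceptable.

Fix ϵ > 0. We seek δ > 0 such that 0 < |u + 3| < δ implies |5/u + 5/3| < ϵ.
|5/u + 5/3| = 5·|-3 − u|/(3·|u|) = 5|u + 3|/(3|u|).
Restrict δ ≤ 3/2. Then |u + 3| < 3/2 gives |u| > 3/2, so 3|u| > 9/2.
Then |5/u + 5/3| < 5|u + 3|/(9/2), which is < ϵ when |u + 3| < (9/10)ϵ.
Take δ = min(3/2, (9/10)ϵ). Then 0 < |u + 3| < δ gives both |u + 3| < 3/2 and |u + 3| < (9/10)ϵ, so |5/u + 5/3| < ϵ.

δ = min(3/2, (9/10)ϵ)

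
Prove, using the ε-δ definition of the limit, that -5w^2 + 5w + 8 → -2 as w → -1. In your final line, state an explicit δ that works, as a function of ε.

δ = min(1, ε/20)

Suppose ε > 0. We want δ > 0 such that 0 < |w + 1| < δ implies |(-5w^2 + 5w + 8) + 2| < ε.
(-5w^2 + 5w + 8) + 2 = -5w^2 + 5w + 10 = (w + 1)(-5w + 10).
So |(-5w^2 + 5w + 8) + 2| = |w + 1|·|-5w + 10|.
Assume first that |w + 1| < 1, so |w| < 2. Then |-5w + 10| ≤ 5·2 + 10 = 20.
Hence |(-5w^2 + 5w + 8) + 2| ≤ 20|w + 1| < ε provided |w + 1| < ε/20.
Choosing δ = min(1, ε/20) ensures both conditions, hence |(-5w^2 + 5w + 8) + 2| < ε.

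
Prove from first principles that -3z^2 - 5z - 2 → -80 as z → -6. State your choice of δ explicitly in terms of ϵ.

δ = min(2, ϵ/37)

Let ϵ > 0. We want δ > 0 such that 0 < |z + 6| < δ implies |(-3z^2 - 5z - 2) + 80| < ϵ.
(-3z^2 - 5z - 2) + 80 = -3z^2 - 5z + 78 = (z + 6)(-3z + 13).
So |(-3z^2 - 5z - 2) + 80| = |z + 6|·|-3z + 13|.
Assume first that |z + 6| < 2, so |z| < 8. Then |-3z + 13| ≤ 3·8 + 13 = 37.
Hence |(-3z^2 - 5z - 2) + 80| ≤ 37|z + 6| < ϵ provided |z + 6| < ϵ/37.
Take δ = min(2, ϵ/37). Then 0 < |z + 6| < δ gives both |z + 6| < 2 and |z + 6| < ϵ/37, so |(-3z^2 - 5z - 2) + 80| < ϵ.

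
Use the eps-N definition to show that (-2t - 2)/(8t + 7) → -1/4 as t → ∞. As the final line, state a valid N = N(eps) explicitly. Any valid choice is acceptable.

Fix eps > 0. We seek N > 0 such that t > N implies |(-2t - 2)/(8t + 7) + 1/4| < eps.
(-2t - 2)/(8t + 7) + 1/4 = (8(-2t - 2) − (-2)(8t + 7)) / (8(8t + 7)) = -2/(8(8t + 7)).
For t > 0 we have 8t + 7 > 8t, so |(-2t - 2)/(8t + 7) + 1/4| = 2/(8(8t + 7)) < 2/(8·8t) = (1/32)/t.
Thus |(-2t - 2)/(8t + 7) + 1/4| < eps whenever t > (1/32)/eps.
Take N = (1/32)/eps. If t > N then |(-2t - 2)/(8t + 7) + 1/4| < (1/32)/t < eps.

N = (1/32)/eps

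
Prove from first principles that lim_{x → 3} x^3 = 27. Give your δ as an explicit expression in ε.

δ = min(1, ε/37)

Fix ε > 0. We seek δ > 0 with 0 < |x − 3| < δ ⇒ |x^3 − 27| < ε.
Factor: x^3 − 27 = (x − 3)(x^2 + 3x + 9), so |x^3 − 27| = |x − 3|·|x^2 + 3x + 9|.
Restrict δ ≤ 1. Then |x − 3| < 1 gives |x| < 4, so by the triangle inequality |x^2 + 3x + 9| ≤ 4^2 + 3·4 + 9 = 37.
Hence |x^3 − 27| ≤ 37|x − 3|, which is < ε once |x − 3| < ε/37.
Take δ = min(1, ε/37). If 0 < |x − 3| < δ then both bounds hold and |x^3 − 27| ≤ 37|x − 3| < 37·(ε/37) = ε.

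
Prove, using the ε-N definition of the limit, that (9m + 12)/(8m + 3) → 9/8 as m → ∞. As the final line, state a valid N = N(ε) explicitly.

N = (69/64)/ε

Fix ε > 0. For m ≥ 1, |(9m + 12)/(8m + 3) − (9/8)| = |69|/(8(8m + 3)) = 69/(8(8m + 3)).
Since 8m + 3 ≥ 8m for m ≥ 1, this is ≤ 69/(8·8m) = (69/64)/m.
So |(9m + 12)/(8m + 3) − (9/8)| < ε whenever m > (69/64)/ε.
Take N = (69/64)/ε. If m > N then |(9m + 12)/(8m + 3) − (9/8)| ≤ (69/64)/m < ε.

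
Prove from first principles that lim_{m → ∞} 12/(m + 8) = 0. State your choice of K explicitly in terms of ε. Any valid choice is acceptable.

K = 12/ε

Let ε > 0. For m ≥ 1, |12/(m + 8) − 0| = 12/(m + 8) ≤ 12/m.
We need 12/m < ε, i.e. m > 12/ε.
Take K = 12/ε. If m > K then |12/(m + 8)| ≤ 12/m < ε.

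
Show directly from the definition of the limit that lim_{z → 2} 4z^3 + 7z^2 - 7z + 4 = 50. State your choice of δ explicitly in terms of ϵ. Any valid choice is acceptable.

δ = min(2, ϵ/147)

Let ϵ > 0. We want δ > 0 such that 0 < |z − 2| < δ implies |(4z^3 + 7z^2 - 7z + 4) − 50| < ϵ.
(4z^3 + 7z^2 - 7z + 4) − 50 = 4z^3 + 7z^2 - 7z - 46 = (z − 2)(4z^2 + 15z + 23).
So |(4z^3 + 7z^2 - 7z + 4) − 50| = |z − 2|·|4z^2 + 15z + 23|.
Assume first that |z − 2| < 2, so |z| < 4. Then |4z^2 + 15z + 23| ≤ 4·4^2 + 15·4 + 23 = 147.
Hence |(4z^3 + 7z^2 - 7z + 4) − 50| ≤ 147|z − 2| < ϵ provided |z − 2| < ϵ/147.
Choosing δ = min(2, ϵ/147) ensures both conditions, hence |(4z^3 + 7z^2 - 7z + 4) − 50| < ϵ.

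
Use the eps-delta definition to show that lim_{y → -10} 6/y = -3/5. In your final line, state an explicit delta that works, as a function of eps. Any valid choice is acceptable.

Suppose eps > 0. We seek delta > 0 such that 0 < |y + 10| < delta implies |6/y + 3/5| < eps.
|6/y + 3/5| = 6·|-10 − y|/(10·|y|) = 6|y + 10|/(10|y|).
Require delta ≤ 5 so that |y| > 10 − 5 = 5, hence 10|y| > 50.
Then |6/y + 3/5| < 6|y + 10|/50, which is < eps when |y + 10| < (25/3)eps.
Take delta = min(5, (25/3)eps). Then 0 < |y + 10| < delta gives both |y + 10| < 5 and |y + 10| < (25/3)eps, so |6/y + 3/5| < eps.

delta = min(5, (25/3)eps)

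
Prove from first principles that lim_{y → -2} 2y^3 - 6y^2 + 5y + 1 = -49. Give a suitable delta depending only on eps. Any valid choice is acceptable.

delta = min(1, eps/73)

Let eps > 0. We want delta > 0 such that 0 < |y + 2| < delta implies |(2y^3 - 6y^2 + 5y + 1) + 49| < eps.
(2y^3 - 6y^2 + 5y + 1) + 49 = 2y^3 - 6y^2 + 5y + 50 = (y + 2)(2y^2 - 10y + 25).
So |(2y^3 - 6y^2 + 5y + 1) + 49| = |y + 2|·|2y^2 - 10y + 25|.
Assume first that |y + 2| < 1, so |y| < 3. Then |2y^2 - 10y + 25| ≤ 2·3^2 + 10·3 + 25 = 73.
Hence |(2y^3 - 6y^2 + 5y + 1) + 49| ≤ 73|y + 2| < eps provided |y + 2| < eps/73.
Choosing delta = min(1, eps/73) ensures both conditions, hence |(2y^3 - 6y^2 + 5y + 1) + 49| < eps.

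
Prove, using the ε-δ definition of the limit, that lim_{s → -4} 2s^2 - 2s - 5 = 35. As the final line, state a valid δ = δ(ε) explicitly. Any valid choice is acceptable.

δ = min(1, ε/20)

Suppose ε > 0. We want δ > 0 such that 0 < |s + 4| < δ implies |(2s^2 - 2s - 5) − 35| < ε.
(2s^2 - 2s - 5) − 35 = 2s^2 - 2s - 40 = (s + 4)(2s - 10).
So |(2s^2 - 2s - 5) − 35| = |s + 4|·|2s - 10|.
Require δ ≤ 1. Then |s + 4| < 1 gives |s| < 5, and by the triangle inequality |2s - 10| ≤ 2·5 + 10 = 20.
Hence |(2s^2 - 2s - 5) − 35| ≤ 20|s + 4| < ε provided |s + 4| < ε/20.
Take δ = min(1, ε/20). Then 0 < |s + 4| < δ gives both |s + 4| < 1 and |s + 4| < ε/20, so |(2s^2 - 2s - 5) − 35| < ε.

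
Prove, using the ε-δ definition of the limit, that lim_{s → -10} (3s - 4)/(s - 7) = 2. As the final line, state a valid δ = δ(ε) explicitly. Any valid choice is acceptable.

Fix ε > 0. We want δ > 0 with 0 < |s + 10| < δ ⇒ |(3s - 4)/(s - 7) − 2| < ε.
Combining over a common denominator, (3s - 4)/(s - 7) − 2 = [(3s - 4)·(-17) − (-34)·(s - 7)] / [(-17)·(s - 7)] = -17(s + 10) / ((-17)(s - 7)).
So |(3s - 4)/(s - 7) − 2| = 17|s + 10| / (17·|s − 7|).
Restrict δ ≤ 17/2. Then |s + 10| < 17/2 gives |s − 7| = |(s + 10) + (-17)| ≥ 17 − 17/2 = 17/2.
Hence |(3s - 4)/(s - 7) − 2| < 17|s + 10|/(17·(17/2)) = (2/17)|s + 10|, which is < ε once |s + 10| < (17/2)ε.
Take δ = min(17/2, (17/2)ε). Then 0 < |s + 10| < δ forces both bounds, so |(3s - 4)/(s - 7) − 2| < ε.

δ = min(17/2, (17/2)ε)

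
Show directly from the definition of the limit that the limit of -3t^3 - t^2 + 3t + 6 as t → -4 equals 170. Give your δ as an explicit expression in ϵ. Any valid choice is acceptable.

δ = min(2, ϵ/215)

Let ϵ > 0. We want δ > 0 such that 0 < |t + 4| < δ implies |(-3t^3 - t^2 + 3t + 6) − 170| < ϵ.
(-3t^3 - t^2 + 3t + 6) − 170 = -3t^3 - t^2 + 3t - 164 = (t + 4)(-3t^2 + 11t - 41).
So |(-3t^3 - t^2 + 3t + 6) − 170| = |t + 4|·|-3t^2 + 11t - 41|.
Require δ ≤ 2. Then |t + 4| < 2 gives |t| < 6, and by the triangle inequality |-3t^2 + 11t - 41| ≤ 3·6^2 + 11·6 + 41 = 215.
Hence |(-3t^3 - t^2 + 3t + 6) − 170| ≤ 215|t + 4| < ϵ provided |t + 4| < ϵ/215.
Take δ = min(2, ϵ/215). Then 0 < |t + 4| < δ gives both |t + 4| < 2 and |t + 4| < ϵ/215, so |(-3t^3 - t^2 + 3t + 6) − 170| < ϵ.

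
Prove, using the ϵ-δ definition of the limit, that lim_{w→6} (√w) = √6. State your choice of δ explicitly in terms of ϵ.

δ = min(6, √6·ϵ)

Suppose ϵ > 0. We want δ > 0 such that 0 < |w − 6| < δ implies |√w − √6| < ϵ.
Rationalise: √w − √6 = (w − 6)/(√w + √6), so |√w − √6| = |w − 6|/(√w + √6).
Restrict δ ≤ 6 so that |w − 6| < 6 forces w > 0, and then √w + √6 > √6.
Hence |√w − √6| < |w − 6|/√6, which is < ϵ once |w − 6| < √6·ϵ.
Take δ = min(6, √6·ϵ). If 0 < |w − 6| < δ then w > 0 and |√w − √6| < |w − 6|/√6 < ϵ.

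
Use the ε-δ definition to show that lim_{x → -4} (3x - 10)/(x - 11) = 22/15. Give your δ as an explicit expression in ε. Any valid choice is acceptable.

δ = min(15/2, (225/46)ε)

Suppose ε > 0. We want δ > 0 with 0 < |x + 4| < δ ⇒ |(3x - 10)/(x - 11) − (22/15)| < ε.
Combining over a common denominator, (3x - 10)/(x - 11) − (22/15) = [(3x - 10)·(-15) − (-22)·(x - 11)] / [(-15)·(x - 11)] = -23(x + 4) / ((-15)(x - 11)).
So |(3x - 10)/(x - 11) − (22/15)| = 23|x + 4| / (15·|x − 11|).
Require δ ≤ 15/2, so |x − 11| ≥ |-15| − |x + 4| > 15 − 15/2 = 15/2.
Hence |(3x - 10)/(x - 11) − (22/15)| < 23|x + 4|/(15·(15/2)) = (46/225)|x + 4|, which is < ε once |x + 4| < (225/46)ε.
Take δ = min(15/2, (225/46)ε). Then 0 < |x + 4| < δ forces both bounds, so |(3x - 10)/(x - 11) − (22/15)| < ε.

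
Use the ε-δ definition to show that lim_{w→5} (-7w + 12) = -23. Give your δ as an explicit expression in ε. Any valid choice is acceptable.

Let ε > 0. We need δ > 0 so that 0 < |w − 5| < δ implies |(-7w + 12) + 23| < ε.
Since (-7w + 12) + 23 = -7(w − 5), we have |(-7w + 12) + 23| = 7|w − 5|.
So 7|w − 5| < ε exactly when |w − 5| < ε/7.
Choosing δ = ε/7 gives |(-7w + 12) + 23| = 7|w − 5| < ε whenever |w − 5| < δ.

δ = ε/7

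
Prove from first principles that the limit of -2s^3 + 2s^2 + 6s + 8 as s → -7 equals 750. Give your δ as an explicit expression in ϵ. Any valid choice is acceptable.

δ = min(1, ϵ/362)

Fix ϵ > 0. We want δ > 0 such that 0 < |s + 7| < δ implies |(-2s^3 + 2s^2 + 6s + 8) − 750| < ϵ.
(-2s^3 + 2s^2 + 6s + 8) − 750 = -2s^3 + 2s^2 + 6s - 742 = (s + 7)(-2s^2 + 16s - 106).
So |(-2s^3 + 2s^2 + 6s + 8) − 750| = |s + 7|·|-2s^2 + 16s - 106|.
Require δ ≤ 1. Then |s + 7| < 1 gives |s| < 8, and by the triangle inequality |-2s^2 + 16s - 106| ≤ 2·8^2 + 16·8 + 106 = 362.
Hence |(-2s^3 + 2s^2 + 6s + 8) − 750| ≤ 362|s + 7| < ϵ provided |s + 7| < ϵ/362.
Take δ = min(1, ϵ/362). Then 0 < |s + 7| < δ gives both |s + 7| < 1 and |s + 7| < ϵ/362, so |(-2s^3 + 2s^2 + 6s + 8) − 750| < ϵ.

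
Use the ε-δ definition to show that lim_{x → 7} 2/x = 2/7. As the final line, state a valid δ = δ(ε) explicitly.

δ = min(7/2, (49/4)ε)

Fix ε > 0. We seek δ > 0 such that 0 < |x − 7| < δ implies |2/x − (2/7)| < ε.
|2/x − (2/7)| = 2·|7 − x|/(7·|x|) = 2|x − 7|/(7|x|).
Restrict δ ≤ 7/2. Then |x − 7| < 7/2 gives |x| > 7/2, so 7|x| > 49/2.
Then |2/x − (2/7)| < 2|x − 7|/(49/2), which is < ε when |x − 7| < (49/4)ε.
Take δ = min(7/2, (49/4)ε). Then 0 < |x − 7| < δ gives both |x − 7| < 7/2 and |x − 7| < (49/4)ε, so |2/x − (2/7)| < ε.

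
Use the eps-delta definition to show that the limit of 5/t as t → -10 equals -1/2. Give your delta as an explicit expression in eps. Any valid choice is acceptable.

Let eps > 0. We seek delta > 0 such that 0 < |t + 10| < delta implies |5/t + 1/2| < eps.
|5/t + 1/2| = 5·|-10 − t|/(10·|t|) = 5|t + 10|/(10|t|).
Restrict delta ≤ 5. Then |t + 10| < 5 gives |t| > 5, so 10|t| > 50.
Then |5/t + 1/2| < 5|t + 10|/50, which is < eps when |t + 10| < 10eps.
Take delta = min(5, 10eps). Then 0 < |t + 10| < delta gives both |t + 10| < 5 and |t + 10| < 10eps, so |5/t + 1/2| < eps.

delta = min(5, 10eps)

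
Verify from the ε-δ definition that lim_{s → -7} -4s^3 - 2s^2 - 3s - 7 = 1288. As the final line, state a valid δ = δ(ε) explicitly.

δ = min(1, ε/649)

Let ε > 0. We want δ > 0 such that 0 < |s + 7| < δ implies |(-4s^3 - 2s^2 - 3s - 7) − 1288| < ε.
(-4s^3 - 2s^2 - 3s - 7) − 1288 = -4s^3 - 2s^2 - 3s - 1295 = (s + 7)(-4s^2 + 26s - 185).
So |(-4s^3 - 2s^2 - 3s - 7) − 1288| = |s + 7|·|-4s^2 + 26s - 185|.
Require δ ≤ 1. Then |s + 7| < 1 gives |s| < 8, and by the triangle inequality |-4s^2 + 26s - 185| ≤ 4·8^2 + 26·8 + 185 = 649.
Hence |(-4s^3 - 2s^2 - 3s - 7) − 1288| ≤ 649|s + 7| < ε provided |s + 7| < ε/649.
Take δ = min(1, ε/649). Then 0 < |s + 7| < δ gives both |s + 7| < 1 and |s + 7| < ε/649, so |(-4s^3 - 2s^2 - 3s - 7) − 1288| < ε.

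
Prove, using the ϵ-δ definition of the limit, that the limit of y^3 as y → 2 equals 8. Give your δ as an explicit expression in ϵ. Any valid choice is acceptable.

δ = min(1, ϵ/19)

Suppose ϵ > 0. We seek δ > 0 with 0 < |y − 2| < δ ⇒ |y^3 − 8| < ϵ.
Factor: y^3 − 8 = (y − 2)(y^2 + 2y + 4), so |y^3 − 8| = |y − 2|·|y^2 + 2y + 4|.
Impose δ ≤ 1 so that |y| < 3; then |y^2 + 2y + 4| ≤ 19.
Hence |y^3 − 8| ≤ 19|y − 2|, which is < ϵ once |y − 2| < ϵ/19.
Take δ = min(1, ϵ/19). If 0 < |y − 2| < δ then both bounds hold and |y^3 − 8| ≤ 19|y − 2| < 19·(ϵ/19) = ϵ.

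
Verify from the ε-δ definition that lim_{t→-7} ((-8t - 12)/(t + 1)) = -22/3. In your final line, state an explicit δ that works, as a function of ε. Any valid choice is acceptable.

Let ε > 0. We want δ > 0 with 0 < |t + 7| < δ ⇒ |(-8t - 12)/(t + 1) + 22/3| < ε.
Combining over a common denominator, (-8t - 12)/(t + 1) + 22/3 = [(-8t - 12)·(-6) − 44·(t + 1)] / [(-6)·(t + 1)] = 4(t + 7) / ((-6)(t + 1)).
So |(-8t - 12)/(t + 1) + 22/3| = 4|t + 7| / (6·|t + 1|).
Require δ ≤ 3, so |t + 1| ≥ |-6| − |t + 7| > 6 − 3 = 3.
Hence |(-8t - 12)/(t + 1) + 22/3| < 4|t + 7|/(6·3) = (2/9)|t + 7|, which is < ε once |t + 7| < (9/2)ε.
Take δ = min(3, (9/2)ε). Then 0 < |t + 7| < δ forces both bounds, so |(-8t - 12)/(t + 1) + 22/3| < ε.

δ = min(3, (9/2)ε)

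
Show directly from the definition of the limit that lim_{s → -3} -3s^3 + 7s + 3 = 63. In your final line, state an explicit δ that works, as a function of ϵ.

δ = min(1, ϵ/104)

Suppose ϵ > 0. We want δ > 0 such that 0 < |s + 3| < δ implies |(-3s^3 + 7s + 3) − 63| < ϵ.
(-3s^3 + 7s + 3) − 63 = -3s^3 + 7s - 60 = (s + 3)(-3s^2 + 9s - 20).
So |(-3s^3 + 7s + 3) − 63| = |s + 3|·|-3s^2 + 9s - 20|.
Require δ ≤ 1. Then |s + 3| < 1 gives |s| < 4, and by the triangle inequality |-3s^2 + 9s - 20| ≤ 3·4^2 + 9·4 + 20 = 104.
Hence |(-3s^3 + 7s + 3) − 63| ≤ 104|s + 3| < ϵ provided |s + 3| < ϵ/104.
Take δ = min(1, ϵ/104). Then 0 < |s + 3| < δ gives both |s + 3| < 1 and |s + 3| < ϵ/104, so |(-3s^3 + 7s + 3) − 63| < ϵ.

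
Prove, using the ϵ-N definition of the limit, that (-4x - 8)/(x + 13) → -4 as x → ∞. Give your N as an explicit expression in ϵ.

N = 44/ϵ

Let ϵ > 0 be given. We seek N > 0 such that x > N implies |(-4x - 8)/(x + 13) + 4| < ϵ.
(-4x - 8)/(x + 13) + 4 = ((-4x - 8) − (-4)(x + 13)) / ((x + 13)) = 44/((x + 13)).
For x > 0 we have x + 13 > x, so |(-4x - 8)/(x + 13) + 4| = 44/((x + 13)) < 44/(x) = 44/x.
Thus |(-4x - 8)/(x + 13) + 4| < ϵ whenever x > 44/ϵ.
Take N = 44/ϵ. If x > N then |(-4x - 8)/(x + 13) + 4| < 44/x < ϵ.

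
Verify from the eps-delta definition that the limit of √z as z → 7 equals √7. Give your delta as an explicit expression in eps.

Suppose eps > 0. We want delta > 0 such that 0 < |z − 7| < delta implies |√z − √7| < eps.
Rationalise: √z − √7 = (z − 7)/(√z + √7), so |√z − √7| = |z − 7|/(√z + √7).
Restrict delta ≤ 7 so that |z − 7| < 7 forces z > 0, and then √z + √7 > √7.
Hence |√z − √7| < |z − 7|/√7, which is < eps once |z − 7| < √7·eps.
Take delta = min(7, √7·eps). If 0 < |z − 7| < delta then z > 0 and |√z − √7| < |z − 7|/√7 < eps.

delta = min(7, √7·eps)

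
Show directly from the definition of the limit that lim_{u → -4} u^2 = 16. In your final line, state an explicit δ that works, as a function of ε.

Suppose ε > 0. We seek δ > 0 with 0 < |u + 4| < δ ⇒ |u^2 − 16| < ε.
Factor: u^2 − 16 = (u + 4)(u - 4), so |u^2 − 16| = |u + 4|·|u - 4|.
Restrict δ ≤ 1. Then |u + 4| < 1 gives |u| < 5, so by the triangle inequality |u - 4| ≤ 5 + 4 = 9.
Hence |u^2 − 16| ≤ 9|u + 4|, which is < ε once |u + 4| < ε/9.
Take δ = min(1, ε/9). If 0 < |u + 4| < δ then both bounds hold and |u^2 − 16| ≤ 9|u + 4| < 9·(ε/9) = ε.

δ = min(1, ε/9)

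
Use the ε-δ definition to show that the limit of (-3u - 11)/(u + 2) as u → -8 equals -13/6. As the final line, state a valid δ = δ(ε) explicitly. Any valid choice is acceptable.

δ = min(3, (18/5)ε)

Let ε > 0 be given. We want δ > 0 with 0 < |u + 8| < δ ⇒ |(-3u - 11)/(u + 2) + 13/6| < ε.
Combining over a common denominator, (-3u - 11)/(u + 2) + 13/6 = [(-3u - 11)·(-6) − 13·(u + 2)] / [(-6)·(u + 2)] = 5(u + 8) / ((-6)(u + 2)).
So |(-3u - 11)/(u + 2) + 13/6| = 5|u + 8| / (6·|u + 2|).
Restrict δ ≤ 3. Then |u + 8| < 3 gives |u + 2| = |(u + 8) + (-6)| ≥ 6 − 3 = 3.
Hence |(-3u - 11)/(u + 2) + 13/6| < 5|u + 8|/(6·3) = (5/18)|u + 8|, which is < ε once |u + 8| < (18/5)ε.
Take δ = min(3, (18/5)ε). Then 0 < |u + 8| < δ forces both bounds, so |(-3u - 11)/(u + 2) + 13/6| < ε.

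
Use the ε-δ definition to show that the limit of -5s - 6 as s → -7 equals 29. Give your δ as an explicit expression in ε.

δ = ε/5

Let ε > 0 be given. We need δ > 0 so that 0 < |s + 7| < δ implies |(-5s - 6) − 29| < ε.
|(-5s - 6) − 29| = |-5s - 35| = 5|s + 7|.
So 5|s + 7| < ε exactly when |s + 7| < ε/5.
Choosing δ = ε/5 gives |(-5s - 6) − 29| = 5|s + 7| < ε whenever |s + 7| < δ.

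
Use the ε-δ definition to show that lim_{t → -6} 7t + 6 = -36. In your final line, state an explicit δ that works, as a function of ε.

Let ε > 0 be given. We need δ > 0 so that 0 < |t + 6| < δ implies |(7t + 6) + 36| < ε.
|(7t + 6) + 36| = |7t + 42| = 7|t + 6|.
Thus it suffices that |t + 6| < ε/7.
Take δ = ε/7. If 0 < |t + 6| < δ then |(7t + 6) + 36| = 7|t + 6| < 7·(ε/7) = ε.

δ = ε/7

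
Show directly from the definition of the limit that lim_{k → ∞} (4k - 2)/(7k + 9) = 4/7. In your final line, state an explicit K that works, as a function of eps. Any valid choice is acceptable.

Suppose eps > 0. For k ≥ 1, |(4k - 2)/(7k + 9) − (4/7)| = |-50|/(7(7k + 9)) = 50/(7(7k + 9)).
Since 7k + 9 ≥ 7k for k ≥ 1, this is ≤ 50/(7·7k) = (50/49)/k.
So |(4k - 2)/(7k + 9) − (4/7)| < eps whenever k > (50/49)/eps.
Take K = (50/49)/eps. If k > K then |(4k - 2)/(7k + 9) − (4/7)| ≤ (50/49)/k < eps.

K = (50/49)/eps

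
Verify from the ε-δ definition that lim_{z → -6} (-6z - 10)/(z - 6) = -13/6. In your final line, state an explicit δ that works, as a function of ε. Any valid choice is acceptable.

δ = min(6, (36/23)ε)

Suppose ε > 0. We want δ > 0 with 0 < |z + 6| < δ ⇒ |(-6z - 10)/(z - 6) + 13/6| < ε.
Combining over a common denominator, (-6z - 10)/(z - 6) + 13/6 = [(-6z - 10)·(-12) − 26·(z - 6)] / [(-12)·(z - 6)] = 46(z + 6) / ((-12)(z - 6)).
So |(-6z - 10)/(z - 6) + 13/6| = 46|z + 6| / (12·|z − 6|).
Require δ ≤ 6, so |z − 6| ≥ |-12| − |z + 6| > 12 − 6 = 6.
Hence |(-6z - 10)/(z - 6) + 13/6| < 46|z + 6|/(12·6) = (23/36)|z + 6|, which is < ε once |z + 6| < (36/23)ε.
Take δ = min(6, (36/23)ε). Then 0 < |z + 6| < δ forces both bounds, so |(-6z - 10)/(z - 6) + 13/6| < ε.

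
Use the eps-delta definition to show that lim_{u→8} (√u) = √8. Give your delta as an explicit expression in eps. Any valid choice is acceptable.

Let eps > 0. We want delta > 0 such that 0 < |u − 8| < delta implies |√u − √8| < eps.
Rationalise: √u − √8 = (u − 8)/(√u + √8), so |√u − √8| = |u − 8|/(√u + √8).
Restrict delta ≤ 8 so that |u − 8| < 8 forces u > 0, and then √u + √8 > √8.
Hence |√u − √8| < |u − 8|/√8, which is < eps once |u − 8| < √8·eps.
Take delta = min(8, √8·eps). If 0 < |u − 8| < delta then u > 0 and |√u − √8| < |u − 8|/√8 < eps.

delta = min(8, √8·eps)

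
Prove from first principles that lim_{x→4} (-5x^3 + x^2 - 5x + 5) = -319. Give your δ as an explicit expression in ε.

δ = min(2, ε/375)

Let ε > 0 be given. We want δ > 0 such that 0 < |x − 4| < δ implies |(-5x^3 + x^2 - 5x + 5) + 319| < ε.
(-5x^3 + x^2 - 5x + 5) + 319 = -5x^3 + x^2 - 5x + 324 = (x − 4)(-5x^2 - 19x - 81).
So |(-5x^3 + x^2 - 5x + 5) + 319| = |x − 4|·|-5x^2 - 19x - 81|.
Require δ ≤ 2. Then |x − 4| < 2 gives |x| < 6, and by the triangle inequality |-5x^2 - 19x - 81| ≤ 5·6^2 + 19·6 + 81 = 375.
Hence |(-5x^3 + x^2 - 5x + 5) + 319| ≤ 375|x − 4| < ε provided |x − 4| < ε/375.
Take δ = min(2, ε/375). Then 0 < |x − 4| < δ gives both |x − 4| < 2 and |x − 4| < ε/375, so |(-5x^3 + x^2 - 5x + 5) + 319| < ε.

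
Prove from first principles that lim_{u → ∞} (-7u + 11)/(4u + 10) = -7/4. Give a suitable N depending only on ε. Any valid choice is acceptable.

N = (57/8)/ε

Suppose ε > 0. We seek N > 0 such that u > N implies |(-7u + 11)/(4u + 10) + 7/4| < ε.
(-7u + 11)/(4u + 10) + 7/4 = (4(-7u + 11) − (-7)(4u + 10)) / (4(4u + 10)) = 114/(4(4u + 10)).
For u > 0 we have 4u + 10 > 4u, so |(-7u + 11)/(4u + 10) + 7/4| = 114/(4(4u + 10)) < 114/(4·4u) = (57/8)/u.
Thus |(-7u + 11)/(4u + 10) + 7/4| < ε whenever u > (57/8)/ε.
Take N = (57/8)/ε. If u > N then |(-7u + 11)/(4u + 10) + 7/4| < (57/8)/u < ε.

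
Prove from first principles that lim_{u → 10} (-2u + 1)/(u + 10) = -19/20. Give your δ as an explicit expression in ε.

Suppose ε > 0. We want δ > 0 with 0 < |u − 10| < δ ⇒ |(-2u + 1)/(u + 10) + 19/20| < ε.
Combining over a common denominator, (-2u + 1)/(u + 10) + 19/20 = [(-2u + 1)·20 − (-19)·(u + 10)] / [20·(u + 10)] = -21(u − 10) / (20(u + 10)).
So |(-2u + 1)/(u + 10) + 19/20| = 21|u − 10| / (20·|u + 10|).
Restrict δ ≤ 10. Then |u − 10| < 10 gives |u + 10| = |(u − 10) + 20| ≥ 20 − 10 = 10.
Hence |(-2u + 1)/(u + 10) + 19/20| < 21|u − 10|/(20·10) = (21/200)|u − 10|, which is < ε once |u − 10| < (200/21)ε.
Take δ = min(10, (200/21)ε). Then 0 < |u − 10| < δ forces both bounds, so |(-2u + 1)/(u + 10) + 19/20| < ε.

δ = min(10, (200/21)ε)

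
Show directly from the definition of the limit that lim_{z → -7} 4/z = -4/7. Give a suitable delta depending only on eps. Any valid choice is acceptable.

Let eps > 0 be given. We seek delta > 0 such that 0 < |z + 7| < delta implies |4/z + 4/7| < eps.
|4/z + 4/7| = 4·|-7 − z|/(7·|z|) = 4|z + 7|/(7|z|).
Restrict delta ≤ 7/2. Then |z + 7| < 7/2 gives |z| > 7/2, so 7|z| > 49/2.
Then |4/z + 4/7| < 4|z + 7|/(49/2), which is < eps when |z + 7| < (49/8)eps.
Take delta = min(7/2, (49/8)eps). Then 0 < |z + 7| < delta gives both |z + 7| < 7/2 and |z + 7| < (49/8)eps, so |4/z + 4/7| < eps.

delta = min(7/2, (49/8)eps)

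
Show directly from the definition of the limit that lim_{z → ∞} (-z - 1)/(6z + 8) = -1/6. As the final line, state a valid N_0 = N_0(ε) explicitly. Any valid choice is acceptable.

Let ε > 0. We seek N_0 > 0 such that z > N_0 implies |(-z - 1)/(6z + 8) + 1/6| < ε.
(-z - 1)/(6z + 8) + 1/6 = (6(-z - 1) − (-1)(6z + 8)) / (6(6z + 8)) = 2/(6(6z + 8)).
For z > 0 we have 6z + 8 > 6z, so |(-z - 1)/(6z + 8) + 1/6| = 2/(6(6z + 8)) < 2/(6·6z) = (1/18)/z.
Thus |(-z - 1)/(6z + 8) + 1/6| < ε whenever z > (1/18)/ε.
Take N_0 = (1/18)/ε. If z > N_0 then |(-z - 1)/(6z + 8) + 1/6| < (1/18)/z < ε.

N_0 = (1/18)/ε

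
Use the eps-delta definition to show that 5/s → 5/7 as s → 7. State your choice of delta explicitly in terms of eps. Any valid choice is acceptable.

delta = min(7/2, (49/10)eps)

Let eps > 0 be given. We seek delta > 0 such that 0 < |s − 7| < delta implies |5/s − (5/7)| < eps.
|5/s − (5/7)| = 5·|7 − s|/(7·|s|) = 5|s − 7|/(7|s|).
Require delta ≤ 7/2 so that |s| > 7 − 7/2 = 7/2, hence 7|s| > 49/2.
Then |5/s − (5/7)| < 5|s − 7|/(49/2), which is < eps when |s − 7| < (49/10)eps.
Take delta = min(7/2, (49/10)eps). Then 0 < |s − 7| < delta gives both |s − 7| < 7/2 and |s − 7| < (49/10)eps, so |5/s − (5/7)| < eps.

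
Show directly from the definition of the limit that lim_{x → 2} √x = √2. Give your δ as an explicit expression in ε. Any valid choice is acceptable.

δ = min(2, √2·ε)

Fix ε > 0. We want δ > 0 such that 0 < |x − 2| < δ implies |√x − √2| < ε.
Rationalise: √x − √2 = (x − 2)/(√x + √2), so |√x − √2| = |x − 2|/(√x + √2).
Restrict δ ≤ 2 so that |x − 2| < 2 forces x > 0, and then √x + √2 > √2.
Hence |√x − √2| < |x − 2|/√2, which is < ε once |x − 2| < √2·ε.
Take δ = min(2, √2·ε). If 0 < |x − 2| < δ then x > 0 and |√x − √2| < |x − 2|/√2 < ε.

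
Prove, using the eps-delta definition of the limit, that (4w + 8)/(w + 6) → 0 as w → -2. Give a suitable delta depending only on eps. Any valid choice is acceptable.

delta = min(2, (1/2)eps)

Fix eps > 0. We want delta > 0 with 0 < |w + 2| < delta ⇒ |(4w + 8)/(w + 6) − 0| < eps.
Combining over a common denominator, (4w + 8)/(w + 6) − 0 = [(4w + 8)·4 − 0·(w + 6)] / [4·(w + 6)] = 16(w + 2) / (4(w + 6)).
So |(4w + 8)/(w + 6) − 0| = 16|w + 2| / (4·|w + 6|).
Restrict delta ≤ 2. Then |w + 2| < 2 gives |w + 6| = |(w + 2) + 4| ≥ 4 − 2 = 2.
Hence |(4w + 8)/(w + 6) − 0| < 16|w + 2|/(4·2) = 2|w + 2|, which is < eps once |w + 2| < (1/2)eps.
Take delta = min(2, (1/2)eps). Then 0 < |w + 2| < delta forces both bounds, so |(4w + 8)/(w + 6) − 0| < eps.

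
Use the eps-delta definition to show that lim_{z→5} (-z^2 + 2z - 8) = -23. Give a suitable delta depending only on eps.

delta = min(1, eps/9)

Fix eps > 0. We want delta > 0 such that 0 < |z − 5| < delta implies |(-z^2 + 2z - 8) + 23| < eps.
(-z^2 + 2z - 8) + 23 = -z^2 + 2z + 15 = (z − 5)(-z - 3).
So |(-z^2 + 2z - 8) + 23| = |z − 5|·|-z - 3|.
Require delta ≤ 1. Then |z − 5| < 1 gives |z| < 6, and by the triangle inequality |-z - 3| ≤ 6 + 3 = 9.
Hence |(-z^2 + 2z - 8) + 23| ≤ 9|z − 5| < eps provided |z − 5| < eps/9.
Take delta = min(1, eps/9). Then 0 < |z − 5| < delta gives both |z − 5| < 1 and |z − 5| < eps/9, so |(-z^2 + 2z - 8) + 23| < eps.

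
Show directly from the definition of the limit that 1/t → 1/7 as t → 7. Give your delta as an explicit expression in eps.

delta = min(7/2, (49/2)eps)

Suppose eps > 0. We seek delta > 0 such that 0 < |t − 7| < delta implies |1/t − (1/7)| < eps.
|1/t − (1/7)| = |7 − t|/(7·|t|) = |t − 7|/(7|t|).
Require delta ≤ 7/2 so that |t| > 7 − 7/2 = 7/2, hence 7|t| > 49/2.
Then |1/t − (1/7)| < |t − 7|/(49/2), which is < eps when |t − 7| < (49/2)eps.
Take delta = min(7/2, (49/2)eps). Then 0 < |t − 7| < delta gives both |t − 7| < 7/2 and |t − 7| < (49/2)eps, so |1/t − (1/7)| < eps.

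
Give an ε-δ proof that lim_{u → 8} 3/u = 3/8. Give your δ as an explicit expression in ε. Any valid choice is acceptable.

δ = min(4, (32/3)ε)

Let ε > 0 be given. We seek δ > 0 such that 0 < |u − 8| < δ implies |3/u − (3/8)| < ε.
|3/u − (3/8)| = 3·|8 − u|/(8·|u|) = 3|u − 8|/(8|u|).
Require δ ≤ 4 so that |u| > 8 − 4 = 4, hence 8|u| > 32.
Then |3/u − (3/8)| < 3|u − 8|/32, which is < ε when |u − 8| < (32/3)ε.
Take δ = min(4, (32/3)ε). Then 0 < |u − 8| < δ gives both |u − 8| < 4 and |u − 8| < (32/3)ε, so |3/u − (3/8)| < ε.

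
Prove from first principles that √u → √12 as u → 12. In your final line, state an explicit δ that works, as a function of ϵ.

δ = min(12, √12·ϵ)

Fix ϵ > 0. We want δ > 0 such that 0 < |u − 12| < δ implies |√u − √12| < ϵ.
Rationalise: √u − √12 = (u − 12)/(√u + √12), so |√u − √12| = |u − 12|/(√u + √12).
Restrict δ ≤ 12 so that |u − 12| < 12 forces u > 0, and then √u + √12 > √12.
Hence |√u − √12| < |u − 12|/√12, which is < ϵ once |u − 12| < √12·ϵ.
Take δ = min(12, √12·ϵ). If 0 < |u − 12| < δ then u > 0 and |√u − √12| < |u − 12|/√12 < ϵ.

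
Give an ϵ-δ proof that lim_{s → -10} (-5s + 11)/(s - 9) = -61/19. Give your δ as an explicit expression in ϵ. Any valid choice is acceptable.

Suppose ϵ > 0. We want δ > 0 with 0 < |s + 10| < δ ⇒ |(-5s + 11)/(s - 9) + 61/19| < ϵ.
Combining over a common denominator, (-5s + 11)/(s - 9) + 61/19 = [(-5s + 11)·(-19) − 61·(s - 9)] / [(-19)·(s - 9)] = 34(s + 10) / ((-19)(s - 9)).
So |(-5s + 11)/(s - 9) + 61/19| = 34|s + 10| / (19·|s − 9|).
Restrict δ ≤ 19/2. Then |s + 10| < 19/2 gives |s − 9| = |(s + 10) + (-19)| ≥ 19 − 19/2 = 19/2.
Hence |(-5s + 11)/(s - 9) + 61/19| < 34|s + 10|/(19·(19/2)) = (68/361)|s + 10|, which is < ϵ once |s + 10| < (361/68)ϵ.
Take δ = min(19/2, (361/68)ϵ). Then 0 < |s + 10| < δ forces both bounds, so |(-5s + 11)/(s - 9) + 61/19| < ϵ.

δ = min(19/2, (361/68)ϵ)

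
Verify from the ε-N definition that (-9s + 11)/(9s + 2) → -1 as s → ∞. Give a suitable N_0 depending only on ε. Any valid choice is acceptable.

Fix ε > 0. We seek N_0 > 0 such that s > N_0 implies |(-9s + 11)/(9s + 2) + 1| < ε.
(-9s + 11)/(9s + 2) + 1 = (9(-9s + 11) − (-9)(9s + 2)) / (9(9s + 2)) = 117/(9(9s + 2)).
For s > 0 we have 9s + 2 > 9s, so |(-9s + 11)/(9s + 2) + 1| = 117/(9(9s + 2)) < 117/(9·9s) = (13/9)/s.
Thus |(-9s + 11)/(9s + 2) + 1| < ε whenever s > (13/9)/ε.
Take N_0 = (13/9)/ε. If s > N_0 then |(-9s + 11)/(9s + 2) + 1| < (13/9)/s < ε.

N_0 = (13/9)/ε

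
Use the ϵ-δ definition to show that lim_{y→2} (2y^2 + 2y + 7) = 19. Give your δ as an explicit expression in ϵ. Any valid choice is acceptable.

δ = min(2, ϵ/14)

Let ϵ > 0. We want δ > 0 such that 0 < |y − 2| < δ implies |(2y^2 + 2y + 7) − 19| < ϵ.
(2y^2 + 2y + 7) − 19 = 2y^2 + 2y - 12 = (y − 2)(2y + 6).
So |(2y^2 + 2y + 7) − 19| = |y − 2|·|2y + 6|.
Assume first that |y − 2| < 2, so |y| < 4. Then |2y + 6| ≤ 2·4 + 6 = 14.
Hence |(2y^2 + 2y + 7) − 19| ≤ 14|y − 2| < ϵ provided |y − 2| < ϵ/14.
Take δ = min(2, ϵ/14). Then 0 < |y − 2| < δ gives both |y − 2| < 2 and |y − 2| < ϵ/14, so |(2y^2 + 2y + 7) − 19| < ϵ.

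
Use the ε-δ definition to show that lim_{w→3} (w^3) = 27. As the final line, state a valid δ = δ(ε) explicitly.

δ = min(1, ε/37)

Let ε > 0. We seek δ > 0 with 0 < |w − 3| < δ ⇒ |w^3 − 27| < ε.
Factor: w^3 − 27 = (w − 3)(w^2 + 3w + 9), so |w^3 − 27| = |w − 3|·|w^2 + 3w + 9|.
Impose δ ≤ 1 so that |w| < 4; then |w^2 + 3w + 9| ≤ 37.
Hence |w^3 − 27| ≤ 37|w − 3|, which is < ε once |w − 3| < ε/37.
Take δ = min(1, ε/37). If 0 < |w − 3| < δ then both bounds hold and |w^3 − 27| ≤ 37|w − 3| < 37·(ε/37) = ε.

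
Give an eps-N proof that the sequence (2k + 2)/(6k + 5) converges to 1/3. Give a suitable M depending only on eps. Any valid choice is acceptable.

Let eps > 0 be given. For k ≥ 1, |(2k + 2)/(6k + 5) − (1/3)| = |2|/(6(6k + 5)) = 2/(6(6k + 5)).
Since 6k + 5 ≥ 6k for k ≥ 1, this is ≤ 2/(6·6k) = (1/18)/k.
So |(2k + 2)/(6k + 5) − (1/3)| < eps whenever k > (1/18)/eps.
Take M = (1/18)/eps. If k > M then |(2k + 2)/(6k + 5) − (1/3)| ≤ (1/18)/k < eps.

M = (1/18)/eps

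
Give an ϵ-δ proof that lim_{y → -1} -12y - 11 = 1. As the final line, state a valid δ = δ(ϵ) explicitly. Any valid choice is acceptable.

δ = ϵ/12

Fix ϵ > 0. We need δ > 0 so that 0 < |y + 1| < δ implies |(-12y - 11) − 1| < ϵ.
|(-12y - 11) − 1| = |-12y - 12| = 12|y + 1|.
So 12|y + 1| < ϵ exactly when |y + 1| < ϵ/12.
Take δ = ϵ/12. If 0 < |y + 1| < δ then |(-12y - 11) − 1| = 12|y + 1| < 12·(ϵ/12) = ϵ.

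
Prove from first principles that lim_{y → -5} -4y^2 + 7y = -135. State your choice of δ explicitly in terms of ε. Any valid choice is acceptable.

Let ε > 0. We want δ > 0 such that 0 < |y + 5| < δ implies |(-4y^2 + 7y) + 135| < ε.
(-4y^2 + 7y) + 135 = -4y^2 + 7y + 135 = (y + 5)(-4y + 27).
So |(-4y^2 + 7y) + 135| = |y + 5|·|-4y + 27|.
Assume first that |y + 5| < 2, so |y| < 7. Then |-4y + 27| ≤ 4·7 + 27 = 55.
Hence |(-4y^2 + 7y) + 135| ≤ 55|y + 5| < ε provided |y + 5| < ε/55.
Choosing δ = min(2, ε/55) ensures both conditions, hence |(-4y^2 + 7y) + 135| < ε.

δ = min(2, ε/55)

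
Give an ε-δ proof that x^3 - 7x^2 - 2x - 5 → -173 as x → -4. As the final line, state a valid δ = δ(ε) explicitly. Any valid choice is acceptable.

δ = min(1, ε/122)

Suppose ε > 0. We want δ > 0 such that 0 < |x + 4| < δ implies |(x^3 - 7x^2 - 2x - 5) + 173| < ε.
(x^3 - 7x^2 - 2x - 5) + 173 = x^3 - 7x^2 - 2x + 168 = (x + 4)(x^2 - 11x + 42).
So |(x^3 - 7x^2 - 2x - 5) + 173| = |x + 4|·|x^2 - 11x + 42|.
Assume first that |x + 4| < 1, so |x| < 5. Then |x^2 - 11x + 42| ≤ 5^2 + 11·5 + 42 = 122.
Hence |(x^3 - 7x^2 - 2x - 5) + 173| ≤ 122|x + 4| < ε provided |x + 4| < ε/122.
Choosing δ = min(1, ε/122) ensures both conditions, hence |(x^3 - 7x^2 - 2x - 5) + 173| < ε.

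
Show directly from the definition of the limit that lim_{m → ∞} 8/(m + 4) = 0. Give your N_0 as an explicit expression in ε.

N_0 = 8/ε

Let ε > 0 be given. For m ≥ 1, |8/(m + 4) − 0| = 8/(m + 4) ≤ 8/m.
We need 8/m < ε, i.e. m > 8/ε.
Take N_0 = 8/ε. If m > N_0 then |8/(m + 4)| ≤ 8/m < ε.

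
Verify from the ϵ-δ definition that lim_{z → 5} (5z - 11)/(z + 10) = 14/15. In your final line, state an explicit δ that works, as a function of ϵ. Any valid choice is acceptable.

Fix ϵ > 0. We want δ > 0 with 0 < |z − 5| < δ ⇒ |(5z - 11)/(z + 10) − (14/15)| < ϵ.
Combining over a common denominator, (5z - 11)/(z + 10) − (14/15) = [(5z - 11)·15 − 14·(z + 10)] / [15·(z + 10)] = 61(z − 5) / (15(z + 10)).
So |(5z - 11)/(z + 10) − (14/15)| = 61|z − 5| / (15·|z + 10|).
Restrict δ ≤ 15/2. Then |z − 5| < 15/2 gives |z + 10| = |(z − 5) + 15| ≥ 15 − 15/2 = 15/2.
Hence |(5z - 11)/(z + 10) − (14/15)| < 61|z − 5|/(15·(15/2)) = (122/225)|z − 5|, which is < ϵ once |z − 5| < (225/122)ϵ.
Take δ = min(15/2, (225/122)ϵ). Then 0 < |z − 5| < δ forces both bounds, so |(5z - 11)/(z + 10) − (14/15)| < ϵ.

δ = min(15/2, (225/122)ϵ)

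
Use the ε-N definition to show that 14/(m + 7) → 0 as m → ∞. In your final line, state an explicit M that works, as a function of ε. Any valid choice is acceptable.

Let ε > 0 be given. For m ≥ 1, |14/(m + 7) − 0| = 14/(m + 7) ≤ 14/m.
We need 14/m < ε, i.e. m > 14/ε.
Take M = 14/ε. If m > M then |14/(m + 7)| ≤ 14/m < ε.

M = 14/ε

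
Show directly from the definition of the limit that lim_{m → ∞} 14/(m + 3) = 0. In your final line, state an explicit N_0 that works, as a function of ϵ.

N_0 = 14/ϵ

Suppose ϵ > 0. For m ≥ 1, |14/(m + 3) − 0| = 14/(m + 3) ≤ 14/m.
We need 14/m < ϵ, i.e. m > 14/ϵ.
Take N_0 = 14/ϵ. If m > N_0 then |14/(m + 3)| ≤ 14/m < ϵ.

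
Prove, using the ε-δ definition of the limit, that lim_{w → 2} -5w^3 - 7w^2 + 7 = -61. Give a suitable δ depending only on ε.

δ = min(2, ε/182)

Suppose ε > 0. We want δ > 0 such that 0 < |w − 2| < δ implies |(-5w^3 - 7w^2 + 7) + 61| < ε.
(-5w^3 - 7w^2 + 7) + 61 = -5w^3 - 7w^2 + 68 = (w − 2)(-5w^2 - 17w - 34).
So |(-5w^3 - 7w^2 + 7) + 61| = |w − 2|·|-5w^2 - 17w - 34|.
Require δ ≤ 2. Then |w − 2| < 2 gives |w| < 4, and by the triangle inequality |-5w^2 - 17w - 34| ≤ 5·4^2 + 17·4 + 34 = 182.
Hence |(-5w^3 - 7w^2 + 7) + 61| ≤ 182|w − 2| < ε provided |w − 2| < ε/182.
Take δ = min(2, ε/182). Then 0 < |w − 2| < δ gives both |w − 2| < 2 and |w − 2| < ε/182, so |(-5w^3 - 7w^2 + 7) + 61| < ε.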